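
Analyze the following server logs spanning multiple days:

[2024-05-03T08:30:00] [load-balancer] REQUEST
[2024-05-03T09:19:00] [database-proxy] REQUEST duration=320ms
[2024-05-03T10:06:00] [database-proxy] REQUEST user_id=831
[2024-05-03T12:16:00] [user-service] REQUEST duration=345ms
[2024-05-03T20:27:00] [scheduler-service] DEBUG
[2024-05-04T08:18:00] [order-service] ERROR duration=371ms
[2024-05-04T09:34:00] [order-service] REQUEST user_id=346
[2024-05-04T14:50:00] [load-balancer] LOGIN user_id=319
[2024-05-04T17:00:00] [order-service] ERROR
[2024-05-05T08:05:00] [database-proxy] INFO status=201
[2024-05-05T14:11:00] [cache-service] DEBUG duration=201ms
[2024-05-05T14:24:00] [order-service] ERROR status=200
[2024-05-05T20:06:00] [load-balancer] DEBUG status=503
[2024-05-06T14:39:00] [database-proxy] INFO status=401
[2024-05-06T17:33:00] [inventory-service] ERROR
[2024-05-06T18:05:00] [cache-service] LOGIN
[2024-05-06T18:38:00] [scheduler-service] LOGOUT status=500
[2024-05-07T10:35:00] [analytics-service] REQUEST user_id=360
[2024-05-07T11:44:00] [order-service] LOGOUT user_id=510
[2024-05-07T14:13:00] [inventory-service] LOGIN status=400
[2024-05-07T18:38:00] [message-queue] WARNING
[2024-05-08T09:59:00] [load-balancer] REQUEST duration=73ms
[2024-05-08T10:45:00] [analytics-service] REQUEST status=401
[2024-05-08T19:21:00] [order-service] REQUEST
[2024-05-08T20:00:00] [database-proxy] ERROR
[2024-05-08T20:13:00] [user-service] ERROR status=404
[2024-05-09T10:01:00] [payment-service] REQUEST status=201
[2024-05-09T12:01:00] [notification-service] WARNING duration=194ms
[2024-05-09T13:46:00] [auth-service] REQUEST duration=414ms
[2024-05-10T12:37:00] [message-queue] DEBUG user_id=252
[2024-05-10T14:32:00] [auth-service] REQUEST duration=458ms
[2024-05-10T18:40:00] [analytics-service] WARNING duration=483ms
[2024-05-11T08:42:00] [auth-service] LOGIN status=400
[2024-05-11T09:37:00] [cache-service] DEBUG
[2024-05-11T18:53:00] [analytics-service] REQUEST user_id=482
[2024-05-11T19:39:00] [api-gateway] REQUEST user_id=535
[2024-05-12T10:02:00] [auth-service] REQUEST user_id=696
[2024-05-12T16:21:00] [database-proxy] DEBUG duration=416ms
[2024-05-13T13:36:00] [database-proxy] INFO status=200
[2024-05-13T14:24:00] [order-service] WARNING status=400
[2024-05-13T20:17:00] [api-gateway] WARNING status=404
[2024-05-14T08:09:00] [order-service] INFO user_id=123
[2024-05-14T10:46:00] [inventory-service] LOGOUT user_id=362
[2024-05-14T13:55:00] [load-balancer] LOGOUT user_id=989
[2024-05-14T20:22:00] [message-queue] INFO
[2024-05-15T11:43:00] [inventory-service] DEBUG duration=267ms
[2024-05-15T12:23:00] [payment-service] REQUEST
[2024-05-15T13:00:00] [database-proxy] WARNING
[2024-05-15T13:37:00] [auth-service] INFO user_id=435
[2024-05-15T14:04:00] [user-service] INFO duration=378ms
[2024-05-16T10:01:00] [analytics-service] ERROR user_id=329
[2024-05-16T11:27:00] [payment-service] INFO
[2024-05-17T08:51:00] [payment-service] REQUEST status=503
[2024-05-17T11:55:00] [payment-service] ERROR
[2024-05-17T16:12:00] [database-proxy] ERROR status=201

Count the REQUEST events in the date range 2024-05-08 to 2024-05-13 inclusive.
9

To filter by date range:

1. Date range: 2024-05-08 through 2024-05-13, both dates inclusive
2. Filter for REQUEST events whose date falls in this range
3. Count matching events: 9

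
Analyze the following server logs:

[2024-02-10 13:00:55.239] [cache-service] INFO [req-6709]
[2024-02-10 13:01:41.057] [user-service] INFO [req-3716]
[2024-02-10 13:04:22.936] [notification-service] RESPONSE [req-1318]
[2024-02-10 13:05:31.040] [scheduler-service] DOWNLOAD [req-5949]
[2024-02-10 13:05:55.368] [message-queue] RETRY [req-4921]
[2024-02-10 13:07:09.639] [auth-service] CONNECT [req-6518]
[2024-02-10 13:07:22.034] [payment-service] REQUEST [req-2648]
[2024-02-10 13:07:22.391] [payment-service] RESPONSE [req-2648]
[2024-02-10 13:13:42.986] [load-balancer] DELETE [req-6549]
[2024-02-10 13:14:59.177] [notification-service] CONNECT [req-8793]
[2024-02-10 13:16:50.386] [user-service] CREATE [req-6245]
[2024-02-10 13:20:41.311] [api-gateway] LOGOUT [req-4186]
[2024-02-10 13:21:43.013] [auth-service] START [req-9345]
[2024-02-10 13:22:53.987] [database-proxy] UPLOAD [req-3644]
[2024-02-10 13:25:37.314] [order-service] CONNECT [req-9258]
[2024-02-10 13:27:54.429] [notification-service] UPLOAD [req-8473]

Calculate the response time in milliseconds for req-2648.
357

To calculate latency:

1. Find REQUEST with id req-2648: 2024-02-10 13:07:22.034
2. Find RESPONSE with id req-2648: 2024-02-10 13:07:22.391
3. Latency: 2024-02-10 13:07:22.391 - 2024-02-10 13:07:22.034 = 357ms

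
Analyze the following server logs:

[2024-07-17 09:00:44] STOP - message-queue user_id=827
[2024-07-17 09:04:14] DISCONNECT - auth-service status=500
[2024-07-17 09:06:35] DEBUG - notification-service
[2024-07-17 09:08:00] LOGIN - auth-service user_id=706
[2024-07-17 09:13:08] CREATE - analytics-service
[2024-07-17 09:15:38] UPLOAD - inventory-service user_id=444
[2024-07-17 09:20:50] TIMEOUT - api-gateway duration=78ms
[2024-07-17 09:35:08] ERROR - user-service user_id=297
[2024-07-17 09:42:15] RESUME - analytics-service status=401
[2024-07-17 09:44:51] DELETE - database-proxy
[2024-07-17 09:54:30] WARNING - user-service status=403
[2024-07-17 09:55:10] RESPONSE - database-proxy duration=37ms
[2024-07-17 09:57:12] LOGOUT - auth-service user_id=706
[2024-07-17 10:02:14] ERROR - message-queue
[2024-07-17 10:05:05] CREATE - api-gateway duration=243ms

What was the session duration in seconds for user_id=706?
2952

To calculate session duration:

1. Find LOGIN event for user_id=706: 2024-07-17 09:08:00
2. Find LOGOUT event for user_id=706: 2024-07-17 09:57:12
3. Session duration: 2024-07-17 09:57:12 - 2024-07-17 09:08:00 = 2952 seconds (49 minutes)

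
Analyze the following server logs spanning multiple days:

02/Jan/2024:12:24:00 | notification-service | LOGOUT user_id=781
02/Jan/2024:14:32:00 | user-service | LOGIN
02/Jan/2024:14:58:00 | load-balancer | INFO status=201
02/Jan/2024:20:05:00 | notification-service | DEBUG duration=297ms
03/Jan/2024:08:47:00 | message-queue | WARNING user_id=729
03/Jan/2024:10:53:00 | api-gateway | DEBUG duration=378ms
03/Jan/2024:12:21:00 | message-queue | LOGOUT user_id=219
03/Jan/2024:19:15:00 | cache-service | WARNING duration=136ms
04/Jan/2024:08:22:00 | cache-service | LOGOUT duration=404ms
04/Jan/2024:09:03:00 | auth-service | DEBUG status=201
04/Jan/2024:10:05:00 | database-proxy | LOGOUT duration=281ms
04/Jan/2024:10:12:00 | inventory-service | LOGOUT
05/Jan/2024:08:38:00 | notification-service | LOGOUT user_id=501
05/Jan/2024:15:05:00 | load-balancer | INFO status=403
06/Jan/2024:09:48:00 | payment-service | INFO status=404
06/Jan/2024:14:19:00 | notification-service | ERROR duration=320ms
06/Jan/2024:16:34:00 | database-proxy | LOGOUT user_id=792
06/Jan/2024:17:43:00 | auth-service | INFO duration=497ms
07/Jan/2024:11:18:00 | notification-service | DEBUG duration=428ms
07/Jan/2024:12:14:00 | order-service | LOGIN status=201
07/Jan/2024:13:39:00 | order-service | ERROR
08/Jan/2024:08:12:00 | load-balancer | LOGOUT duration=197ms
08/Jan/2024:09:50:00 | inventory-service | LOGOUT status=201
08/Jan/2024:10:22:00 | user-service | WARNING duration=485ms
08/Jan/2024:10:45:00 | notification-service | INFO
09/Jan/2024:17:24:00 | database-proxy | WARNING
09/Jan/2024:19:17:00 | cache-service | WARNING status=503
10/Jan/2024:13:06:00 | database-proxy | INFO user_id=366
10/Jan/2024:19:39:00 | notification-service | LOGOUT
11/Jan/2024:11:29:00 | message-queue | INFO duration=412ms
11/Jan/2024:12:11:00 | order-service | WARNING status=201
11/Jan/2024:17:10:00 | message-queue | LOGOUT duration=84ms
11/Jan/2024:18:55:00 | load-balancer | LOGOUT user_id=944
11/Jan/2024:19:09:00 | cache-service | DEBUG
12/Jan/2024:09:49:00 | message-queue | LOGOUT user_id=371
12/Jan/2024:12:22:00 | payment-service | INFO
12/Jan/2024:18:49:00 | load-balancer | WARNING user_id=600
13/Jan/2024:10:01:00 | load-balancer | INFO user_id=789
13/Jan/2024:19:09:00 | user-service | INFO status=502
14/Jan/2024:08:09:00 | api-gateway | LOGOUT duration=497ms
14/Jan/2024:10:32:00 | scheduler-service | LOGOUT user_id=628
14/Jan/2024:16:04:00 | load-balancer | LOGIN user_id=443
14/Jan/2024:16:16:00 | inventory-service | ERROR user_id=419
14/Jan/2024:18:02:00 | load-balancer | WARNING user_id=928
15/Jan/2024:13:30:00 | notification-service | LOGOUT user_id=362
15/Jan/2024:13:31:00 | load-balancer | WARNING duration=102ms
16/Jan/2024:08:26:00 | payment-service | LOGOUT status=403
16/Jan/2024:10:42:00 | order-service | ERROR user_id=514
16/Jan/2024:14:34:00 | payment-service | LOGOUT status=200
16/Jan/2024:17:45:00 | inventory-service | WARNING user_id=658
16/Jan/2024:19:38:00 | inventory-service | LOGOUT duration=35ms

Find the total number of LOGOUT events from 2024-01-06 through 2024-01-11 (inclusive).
6

To filter by date range:

1. Date range: 2024-01-06 through 2024-01-11, both dates inclusive
2. Filter for LOGOUT events whose date falls in this range
3. Count matching events: 6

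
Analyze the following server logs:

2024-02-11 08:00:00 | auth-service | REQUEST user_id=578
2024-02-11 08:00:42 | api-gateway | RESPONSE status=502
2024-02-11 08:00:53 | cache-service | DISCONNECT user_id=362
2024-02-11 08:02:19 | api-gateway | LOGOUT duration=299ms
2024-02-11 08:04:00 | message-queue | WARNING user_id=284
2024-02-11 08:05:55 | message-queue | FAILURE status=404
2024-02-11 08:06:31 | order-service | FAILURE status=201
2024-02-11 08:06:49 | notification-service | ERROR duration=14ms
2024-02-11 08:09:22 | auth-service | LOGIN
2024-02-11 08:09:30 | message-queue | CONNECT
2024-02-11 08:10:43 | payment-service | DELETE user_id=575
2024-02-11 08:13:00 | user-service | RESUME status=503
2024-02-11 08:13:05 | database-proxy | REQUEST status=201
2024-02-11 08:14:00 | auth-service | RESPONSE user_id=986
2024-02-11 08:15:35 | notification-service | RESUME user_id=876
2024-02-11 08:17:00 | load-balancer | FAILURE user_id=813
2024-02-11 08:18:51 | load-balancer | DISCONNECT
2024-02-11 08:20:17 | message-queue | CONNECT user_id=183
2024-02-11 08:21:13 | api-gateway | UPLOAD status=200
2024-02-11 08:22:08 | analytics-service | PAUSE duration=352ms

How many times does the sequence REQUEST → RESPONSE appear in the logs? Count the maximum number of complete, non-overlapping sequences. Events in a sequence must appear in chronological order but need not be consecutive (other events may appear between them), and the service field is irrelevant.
2

To count sequences:

1. Look for pattern: REQUEST → RESPONSE
2. Greedily scan the log in chronological order, matching each sequence element in turn (ignoring service)
3. Each time the full pattern completes, increment the count and restart matching from the next event
4. Complete non-overlapping sequences found: 2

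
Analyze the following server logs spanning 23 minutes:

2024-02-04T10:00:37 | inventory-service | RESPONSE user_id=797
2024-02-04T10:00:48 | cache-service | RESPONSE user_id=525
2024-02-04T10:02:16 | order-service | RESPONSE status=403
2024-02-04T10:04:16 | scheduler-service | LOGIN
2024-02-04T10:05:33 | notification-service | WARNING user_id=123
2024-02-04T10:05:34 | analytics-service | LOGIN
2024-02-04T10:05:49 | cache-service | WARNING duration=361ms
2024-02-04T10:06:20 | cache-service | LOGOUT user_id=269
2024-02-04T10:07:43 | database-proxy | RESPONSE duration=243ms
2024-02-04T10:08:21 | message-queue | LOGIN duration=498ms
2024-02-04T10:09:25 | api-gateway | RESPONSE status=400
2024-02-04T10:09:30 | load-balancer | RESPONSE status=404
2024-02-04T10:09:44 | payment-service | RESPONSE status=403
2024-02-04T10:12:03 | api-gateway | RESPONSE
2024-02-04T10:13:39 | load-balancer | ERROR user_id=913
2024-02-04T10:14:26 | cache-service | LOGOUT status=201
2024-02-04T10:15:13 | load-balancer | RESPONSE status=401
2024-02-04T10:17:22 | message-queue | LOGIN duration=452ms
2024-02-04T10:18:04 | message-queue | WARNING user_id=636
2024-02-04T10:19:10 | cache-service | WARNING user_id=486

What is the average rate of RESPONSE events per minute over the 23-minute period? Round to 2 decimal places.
0.39

To calculate the rate:

1. Count total RESPONSE events: 9
2. Total time period: 23 minutes
3. Rate = 9 / 23 = 0.39 events per minute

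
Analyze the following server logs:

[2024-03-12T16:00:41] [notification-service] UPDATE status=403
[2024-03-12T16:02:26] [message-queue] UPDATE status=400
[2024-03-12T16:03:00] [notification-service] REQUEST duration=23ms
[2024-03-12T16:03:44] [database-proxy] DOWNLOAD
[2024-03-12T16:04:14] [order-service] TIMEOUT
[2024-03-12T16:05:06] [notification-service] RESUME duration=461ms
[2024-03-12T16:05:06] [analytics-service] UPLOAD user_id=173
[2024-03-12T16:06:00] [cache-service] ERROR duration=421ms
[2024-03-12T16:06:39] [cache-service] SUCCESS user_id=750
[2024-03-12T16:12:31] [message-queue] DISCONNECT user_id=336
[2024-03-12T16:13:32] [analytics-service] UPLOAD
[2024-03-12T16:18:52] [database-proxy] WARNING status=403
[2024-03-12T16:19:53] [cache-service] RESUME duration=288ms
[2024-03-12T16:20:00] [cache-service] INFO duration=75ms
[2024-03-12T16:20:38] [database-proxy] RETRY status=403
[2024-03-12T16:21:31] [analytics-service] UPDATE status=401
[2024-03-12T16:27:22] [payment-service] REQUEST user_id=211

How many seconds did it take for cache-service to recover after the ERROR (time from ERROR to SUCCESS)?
39

To calculate recovery time:

1. Find ERROR event for cache-service: 2024-03-12T16:06:00
2. Find next SUCCESS event for cache-service: 2024-03-12T16:06:39
3. Recovery time: 2024-03-12T16:06:39 - 2024-03-12T16:06:00 = 39 seconds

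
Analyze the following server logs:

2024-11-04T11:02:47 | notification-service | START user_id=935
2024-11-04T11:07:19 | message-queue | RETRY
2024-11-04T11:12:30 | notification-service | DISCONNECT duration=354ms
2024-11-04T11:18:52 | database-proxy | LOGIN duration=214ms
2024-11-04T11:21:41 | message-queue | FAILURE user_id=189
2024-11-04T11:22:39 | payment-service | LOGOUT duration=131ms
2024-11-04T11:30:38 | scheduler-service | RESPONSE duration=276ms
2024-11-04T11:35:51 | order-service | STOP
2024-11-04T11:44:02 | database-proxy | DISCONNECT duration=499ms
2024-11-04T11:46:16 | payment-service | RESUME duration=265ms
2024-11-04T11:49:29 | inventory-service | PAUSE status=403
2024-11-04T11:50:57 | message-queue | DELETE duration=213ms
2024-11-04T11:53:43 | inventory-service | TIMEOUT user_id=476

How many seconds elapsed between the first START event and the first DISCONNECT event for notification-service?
583

To find the time between events:

1. Locate the first START event for notification-service: 2024-11-04T11:02:47
2. Locate the first DISCONNECT event for notification-service: 2024-11-04T11:12:30
3. Calculate the difference: 2024-11-04T11:12:30 - 2024-11-04T11:02:47 = 583 seconds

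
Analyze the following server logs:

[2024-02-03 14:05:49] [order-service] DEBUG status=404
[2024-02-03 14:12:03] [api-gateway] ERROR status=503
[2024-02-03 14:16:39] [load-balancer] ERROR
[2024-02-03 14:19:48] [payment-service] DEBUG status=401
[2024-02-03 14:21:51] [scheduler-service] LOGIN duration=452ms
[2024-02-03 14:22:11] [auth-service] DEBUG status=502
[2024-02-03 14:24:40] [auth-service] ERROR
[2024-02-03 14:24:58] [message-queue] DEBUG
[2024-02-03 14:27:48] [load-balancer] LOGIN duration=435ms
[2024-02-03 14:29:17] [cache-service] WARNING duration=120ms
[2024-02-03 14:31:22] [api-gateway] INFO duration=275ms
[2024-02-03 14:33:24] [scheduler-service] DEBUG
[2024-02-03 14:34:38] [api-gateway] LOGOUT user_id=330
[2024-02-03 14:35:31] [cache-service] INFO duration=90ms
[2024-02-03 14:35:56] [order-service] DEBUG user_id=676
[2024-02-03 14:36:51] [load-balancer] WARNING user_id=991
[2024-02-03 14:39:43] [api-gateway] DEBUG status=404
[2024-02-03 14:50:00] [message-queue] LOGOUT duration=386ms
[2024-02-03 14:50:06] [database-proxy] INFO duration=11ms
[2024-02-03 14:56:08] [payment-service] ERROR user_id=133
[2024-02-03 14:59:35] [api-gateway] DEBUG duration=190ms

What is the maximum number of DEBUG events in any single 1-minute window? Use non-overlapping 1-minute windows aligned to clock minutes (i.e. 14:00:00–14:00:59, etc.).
1

To find the burst window:

1. Divide the log period into non-overlapping 1-minute windows starting at 14:00
2. Count DEBUG events in each window
3. Find the window with maximum count
4. Maximum events in a window: 1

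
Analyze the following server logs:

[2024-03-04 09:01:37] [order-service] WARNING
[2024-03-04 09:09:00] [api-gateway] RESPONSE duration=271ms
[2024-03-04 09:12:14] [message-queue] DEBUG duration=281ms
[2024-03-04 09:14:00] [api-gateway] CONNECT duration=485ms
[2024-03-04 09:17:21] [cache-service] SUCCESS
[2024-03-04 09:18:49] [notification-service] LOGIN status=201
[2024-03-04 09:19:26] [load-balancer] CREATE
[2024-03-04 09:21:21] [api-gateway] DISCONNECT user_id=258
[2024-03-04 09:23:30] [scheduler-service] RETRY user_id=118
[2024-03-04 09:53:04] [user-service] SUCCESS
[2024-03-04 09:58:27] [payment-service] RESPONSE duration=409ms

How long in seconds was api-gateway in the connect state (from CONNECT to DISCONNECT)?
441

To calculate state duration:

1. Find CONNECT event for api-gateway: 2024-03-04 09:14:00
2. Find DISCONNECT event for api-gateway: 2024-03-04 09:21:21
3. Calculate duration: 2024-03-04 09:21:21 - 2024-03-04 09:14:00 = 441 seconds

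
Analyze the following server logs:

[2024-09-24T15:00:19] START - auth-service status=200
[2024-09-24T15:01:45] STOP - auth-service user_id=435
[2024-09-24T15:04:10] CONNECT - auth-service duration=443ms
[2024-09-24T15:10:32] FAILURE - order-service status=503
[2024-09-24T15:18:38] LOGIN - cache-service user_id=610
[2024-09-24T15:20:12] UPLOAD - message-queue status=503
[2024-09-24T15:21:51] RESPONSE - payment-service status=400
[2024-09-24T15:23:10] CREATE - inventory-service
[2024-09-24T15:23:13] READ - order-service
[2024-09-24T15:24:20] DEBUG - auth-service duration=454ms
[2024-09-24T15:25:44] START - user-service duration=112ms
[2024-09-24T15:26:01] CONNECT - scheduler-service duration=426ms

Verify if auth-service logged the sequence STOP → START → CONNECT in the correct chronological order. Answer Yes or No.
No

To verify sequence order:

1. Find all events in sequence STOP → START → CONNECT for auth-service
2. Extract their timestamps
3. Check if timestamps are in ascending order
4. Result: No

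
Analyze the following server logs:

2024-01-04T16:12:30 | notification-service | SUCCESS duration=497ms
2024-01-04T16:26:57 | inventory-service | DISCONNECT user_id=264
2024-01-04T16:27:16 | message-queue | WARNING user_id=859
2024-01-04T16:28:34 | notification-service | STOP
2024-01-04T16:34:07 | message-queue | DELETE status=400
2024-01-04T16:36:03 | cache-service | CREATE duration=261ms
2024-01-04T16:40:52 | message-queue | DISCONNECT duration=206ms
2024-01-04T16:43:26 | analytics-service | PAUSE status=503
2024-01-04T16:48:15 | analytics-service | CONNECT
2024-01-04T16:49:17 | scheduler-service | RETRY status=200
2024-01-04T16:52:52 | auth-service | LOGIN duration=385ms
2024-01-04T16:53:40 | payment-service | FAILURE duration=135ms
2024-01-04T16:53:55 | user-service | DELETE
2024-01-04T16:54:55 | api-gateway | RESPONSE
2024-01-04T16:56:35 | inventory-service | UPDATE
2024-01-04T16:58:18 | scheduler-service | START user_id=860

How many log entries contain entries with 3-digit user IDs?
3

To find matching entries:

1. Pattern to match: entries with 3-digit user IDs
2. Scan each log entry for the pattern
3. Count matches: 3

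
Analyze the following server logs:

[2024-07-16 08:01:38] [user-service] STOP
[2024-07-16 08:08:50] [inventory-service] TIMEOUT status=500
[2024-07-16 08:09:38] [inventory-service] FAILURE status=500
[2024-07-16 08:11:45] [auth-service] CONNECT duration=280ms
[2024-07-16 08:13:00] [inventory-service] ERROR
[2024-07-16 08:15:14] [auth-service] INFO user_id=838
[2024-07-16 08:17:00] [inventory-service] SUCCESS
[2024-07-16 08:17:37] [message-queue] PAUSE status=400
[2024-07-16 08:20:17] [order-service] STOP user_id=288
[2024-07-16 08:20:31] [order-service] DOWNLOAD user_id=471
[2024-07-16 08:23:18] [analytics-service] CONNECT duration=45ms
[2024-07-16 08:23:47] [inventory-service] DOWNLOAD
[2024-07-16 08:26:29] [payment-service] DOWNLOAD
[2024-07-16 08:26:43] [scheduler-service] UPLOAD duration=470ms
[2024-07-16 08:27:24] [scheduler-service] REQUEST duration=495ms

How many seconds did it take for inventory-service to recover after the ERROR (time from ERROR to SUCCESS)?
240

To calculate recovery time:

1. Find ERROR event for inventory-service: 2024-07-16 08:13:00
2. Find next SUCCESS event for inventory-service: 2024-07-16 08:17:00
3. Recovery time: 2024-07-16 08:17:00 - 2024-07-16 08:13:00 = 240 seconds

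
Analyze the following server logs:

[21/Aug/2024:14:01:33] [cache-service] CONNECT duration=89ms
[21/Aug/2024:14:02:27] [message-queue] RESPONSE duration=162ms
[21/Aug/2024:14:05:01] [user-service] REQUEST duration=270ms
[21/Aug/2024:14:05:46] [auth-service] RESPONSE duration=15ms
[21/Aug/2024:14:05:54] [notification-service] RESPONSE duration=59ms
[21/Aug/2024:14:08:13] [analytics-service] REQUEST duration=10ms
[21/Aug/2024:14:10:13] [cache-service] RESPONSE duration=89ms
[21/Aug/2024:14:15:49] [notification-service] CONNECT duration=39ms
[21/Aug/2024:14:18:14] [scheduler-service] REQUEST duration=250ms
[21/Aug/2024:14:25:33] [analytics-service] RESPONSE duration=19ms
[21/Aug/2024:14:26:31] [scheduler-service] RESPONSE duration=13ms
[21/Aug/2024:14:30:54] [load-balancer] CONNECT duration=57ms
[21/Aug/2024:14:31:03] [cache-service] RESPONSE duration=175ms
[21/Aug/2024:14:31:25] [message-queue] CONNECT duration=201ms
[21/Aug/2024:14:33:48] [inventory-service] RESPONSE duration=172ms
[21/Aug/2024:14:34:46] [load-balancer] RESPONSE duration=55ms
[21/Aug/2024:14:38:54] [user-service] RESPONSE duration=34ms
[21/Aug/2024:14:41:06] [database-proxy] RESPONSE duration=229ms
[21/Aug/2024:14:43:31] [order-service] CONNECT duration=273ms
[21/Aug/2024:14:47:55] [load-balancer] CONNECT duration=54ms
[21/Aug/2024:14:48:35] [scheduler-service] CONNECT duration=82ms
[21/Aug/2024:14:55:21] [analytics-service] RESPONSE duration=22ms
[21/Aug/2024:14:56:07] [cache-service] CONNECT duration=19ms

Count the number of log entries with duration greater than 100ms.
8

To count timeouts:

1. Threshold: 100ms
2. Extract duration from each log entry
3. Count entries where duration > 100
4. Timeout count: 8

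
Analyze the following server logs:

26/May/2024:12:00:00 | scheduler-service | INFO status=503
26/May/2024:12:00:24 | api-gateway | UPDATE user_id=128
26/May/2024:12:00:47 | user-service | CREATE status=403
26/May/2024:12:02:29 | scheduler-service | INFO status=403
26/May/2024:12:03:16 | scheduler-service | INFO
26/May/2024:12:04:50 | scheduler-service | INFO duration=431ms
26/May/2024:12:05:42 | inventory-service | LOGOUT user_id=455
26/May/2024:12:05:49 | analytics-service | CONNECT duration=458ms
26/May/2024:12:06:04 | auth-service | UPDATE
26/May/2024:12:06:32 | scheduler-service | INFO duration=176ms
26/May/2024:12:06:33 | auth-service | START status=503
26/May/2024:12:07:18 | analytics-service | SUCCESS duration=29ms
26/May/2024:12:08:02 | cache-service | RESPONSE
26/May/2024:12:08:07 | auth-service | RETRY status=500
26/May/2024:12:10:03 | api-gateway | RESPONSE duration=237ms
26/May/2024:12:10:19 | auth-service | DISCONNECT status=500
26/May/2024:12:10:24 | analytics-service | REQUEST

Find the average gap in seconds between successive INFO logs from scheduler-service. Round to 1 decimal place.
98.0

To calculate average interval:

1. Find all INFO events for scheduler-service in order
2. Calculate time gaps between consecutive events
3. Compute mean of gaps: 392 / 4 = 98.0 seconds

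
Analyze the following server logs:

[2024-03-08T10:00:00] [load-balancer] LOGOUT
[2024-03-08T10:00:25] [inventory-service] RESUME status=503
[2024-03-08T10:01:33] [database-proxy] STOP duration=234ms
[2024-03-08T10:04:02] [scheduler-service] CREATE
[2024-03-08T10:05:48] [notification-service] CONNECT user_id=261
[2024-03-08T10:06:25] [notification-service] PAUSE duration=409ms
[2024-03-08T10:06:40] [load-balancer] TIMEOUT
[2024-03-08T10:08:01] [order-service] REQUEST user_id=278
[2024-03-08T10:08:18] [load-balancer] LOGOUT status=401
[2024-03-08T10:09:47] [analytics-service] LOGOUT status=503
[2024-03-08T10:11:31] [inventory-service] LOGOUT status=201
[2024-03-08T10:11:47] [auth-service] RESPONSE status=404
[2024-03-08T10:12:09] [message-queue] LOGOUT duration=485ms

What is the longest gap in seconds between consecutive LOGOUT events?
498

To find the longest gap:

1. Extract all LOGOUT events in chronological order
2. Calculate time differences between consecutive events
3. Find the maximum difference
4. Longest gap: 498 seconds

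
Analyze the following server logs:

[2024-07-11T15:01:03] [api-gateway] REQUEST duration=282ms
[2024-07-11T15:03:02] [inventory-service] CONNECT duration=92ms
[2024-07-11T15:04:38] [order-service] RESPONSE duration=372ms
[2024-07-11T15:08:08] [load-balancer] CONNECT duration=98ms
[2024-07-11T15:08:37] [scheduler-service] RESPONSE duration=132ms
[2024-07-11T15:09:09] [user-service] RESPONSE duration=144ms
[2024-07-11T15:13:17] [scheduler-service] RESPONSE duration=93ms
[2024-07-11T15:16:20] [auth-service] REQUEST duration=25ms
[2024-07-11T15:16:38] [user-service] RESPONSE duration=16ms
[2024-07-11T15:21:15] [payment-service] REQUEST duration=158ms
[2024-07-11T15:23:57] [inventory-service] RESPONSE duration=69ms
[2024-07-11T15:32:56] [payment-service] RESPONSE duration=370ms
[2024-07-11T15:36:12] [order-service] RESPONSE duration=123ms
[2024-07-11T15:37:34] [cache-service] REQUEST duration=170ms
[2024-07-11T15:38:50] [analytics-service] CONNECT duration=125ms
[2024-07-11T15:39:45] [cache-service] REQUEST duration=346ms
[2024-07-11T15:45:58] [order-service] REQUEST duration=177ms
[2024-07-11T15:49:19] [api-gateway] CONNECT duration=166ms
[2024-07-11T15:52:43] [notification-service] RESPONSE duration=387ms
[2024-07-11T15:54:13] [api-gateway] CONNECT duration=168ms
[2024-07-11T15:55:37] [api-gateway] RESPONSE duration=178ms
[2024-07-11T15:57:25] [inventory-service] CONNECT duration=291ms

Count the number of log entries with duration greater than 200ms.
6

To count timeouts:

1. Threshold: 200ms
2. Extract duration from each log entry
3. Count entries where duration > 200
4. Timeout count: 6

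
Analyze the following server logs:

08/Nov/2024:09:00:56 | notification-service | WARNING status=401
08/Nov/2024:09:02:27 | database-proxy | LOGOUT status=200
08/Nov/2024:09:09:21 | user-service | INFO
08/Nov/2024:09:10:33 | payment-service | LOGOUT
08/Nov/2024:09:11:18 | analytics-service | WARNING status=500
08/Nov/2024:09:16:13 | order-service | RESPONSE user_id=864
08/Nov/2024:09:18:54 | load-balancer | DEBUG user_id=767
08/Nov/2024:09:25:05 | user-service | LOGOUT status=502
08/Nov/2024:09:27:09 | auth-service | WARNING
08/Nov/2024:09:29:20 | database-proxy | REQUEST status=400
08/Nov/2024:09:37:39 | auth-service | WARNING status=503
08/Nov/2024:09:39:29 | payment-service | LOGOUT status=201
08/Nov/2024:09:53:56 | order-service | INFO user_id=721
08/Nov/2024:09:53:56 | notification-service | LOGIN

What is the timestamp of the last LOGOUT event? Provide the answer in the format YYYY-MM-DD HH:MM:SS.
2024-11-08 09:39:29

To find the last event:

1. Filter for all LOGOUT events
2. Sort by timestamp
3. Select the last one
4. Timestamp: 2024-11-08 09:39:29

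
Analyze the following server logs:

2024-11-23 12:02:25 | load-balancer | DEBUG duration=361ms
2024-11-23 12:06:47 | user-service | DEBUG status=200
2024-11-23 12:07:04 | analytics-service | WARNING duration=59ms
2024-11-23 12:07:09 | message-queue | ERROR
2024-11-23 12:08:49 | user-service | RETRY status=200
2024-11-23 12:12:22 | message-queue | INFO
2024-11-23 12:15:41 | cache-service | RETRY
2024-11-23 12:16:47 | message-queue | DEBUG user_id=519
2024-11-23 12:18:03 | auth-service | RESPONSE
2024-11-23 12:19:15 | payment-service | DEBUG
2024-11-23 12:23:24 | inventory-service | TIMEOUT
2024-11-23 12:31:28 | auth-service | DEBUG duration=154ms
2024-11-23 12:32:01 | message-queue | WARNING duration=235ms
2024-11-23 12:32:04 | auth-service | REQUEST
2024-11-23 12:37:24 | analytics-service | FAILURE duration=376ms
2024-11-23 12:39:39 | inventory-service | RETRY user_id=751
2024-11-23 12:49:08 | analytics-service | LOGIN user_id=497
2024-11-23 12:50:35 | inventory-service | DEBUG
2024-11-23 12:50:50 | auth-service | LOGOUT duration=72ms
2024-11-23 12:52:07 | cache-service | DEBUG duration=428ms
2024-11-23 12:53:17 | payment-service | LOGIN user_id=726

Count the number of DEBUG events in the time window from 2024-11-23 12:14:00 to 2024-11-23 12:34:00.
3

To count events in the time window:

1. Window boundaries: 2024-11-23 12:14:00 to 2024-11-23 12:34:00
2. Filter for DEBUG events within this window
3. Count matching events: 3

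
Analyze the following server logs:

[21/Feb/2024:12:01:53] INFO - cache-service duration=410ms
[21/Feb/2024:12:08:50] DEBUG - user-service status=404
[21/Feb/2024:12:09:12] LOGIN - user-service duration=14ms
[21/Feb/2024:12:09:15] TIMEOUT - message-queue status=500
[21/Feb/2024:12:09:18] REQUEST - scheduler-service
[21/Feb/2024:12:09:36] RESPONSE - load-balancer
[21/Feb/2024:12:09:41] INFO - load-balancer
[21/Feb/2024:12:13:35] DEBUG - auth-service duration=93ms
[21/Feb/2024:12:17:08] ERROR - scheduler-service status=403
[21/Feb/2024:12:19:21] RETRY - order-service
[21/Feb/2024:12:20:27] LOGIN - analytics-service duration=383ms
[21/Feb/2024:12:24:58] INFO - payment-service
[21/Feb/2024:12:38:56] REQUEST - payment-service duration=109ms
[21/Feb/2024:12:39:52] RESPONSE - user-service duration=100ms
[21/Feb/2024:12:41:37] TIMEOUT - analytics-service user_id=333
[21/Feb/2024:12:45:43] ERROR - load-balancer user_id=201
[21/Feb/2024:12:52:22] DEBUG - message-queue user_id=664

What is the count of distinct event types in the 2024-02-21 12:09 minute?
5

To count unique event types:

1. Filter events in the minute starting at 2024-02-21 12:09
2. Extract event types from matching entries
3. Count unique types: 5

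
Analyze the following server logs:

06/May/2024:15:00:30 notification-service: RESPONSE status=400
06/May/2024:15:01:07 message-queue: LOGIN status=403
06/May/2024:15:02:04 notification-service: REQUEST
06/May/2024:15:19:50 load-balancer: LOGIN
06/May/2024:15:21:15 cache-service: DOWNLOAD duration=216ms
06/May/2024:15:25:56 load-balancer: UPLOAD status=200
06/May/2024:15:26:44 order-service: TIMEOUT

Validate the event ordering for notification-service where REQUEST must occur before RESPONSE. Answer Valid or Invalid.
Invalid

To validate ordering:

1. Required order: REQUEST → RESPONSE
2. Rule: REQUEST must occur before RESPONSE
3. Check actual order of events for notification-service
4. Result: Invalid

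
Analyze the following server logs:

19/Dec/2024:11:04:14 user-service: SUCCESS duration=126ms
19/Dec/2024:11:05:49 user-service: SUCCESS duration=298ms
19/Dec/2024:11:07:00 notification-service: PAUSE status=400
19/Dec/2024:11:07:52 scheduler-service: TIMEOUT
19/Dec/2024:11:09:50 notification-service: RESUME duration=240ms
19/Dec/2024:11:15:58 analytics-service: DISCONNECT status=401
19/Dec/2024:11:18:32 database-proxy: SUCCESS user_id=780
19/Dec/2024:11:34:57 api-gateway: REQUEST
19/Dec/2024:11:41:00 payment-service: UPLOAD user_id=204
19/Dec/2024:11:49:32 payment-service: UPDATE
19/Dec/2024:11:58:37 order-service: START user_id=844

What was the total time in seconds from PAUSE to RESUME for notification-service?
170

To calculate state duration:

1. Find PAUSE event for notification-service: 19/Dec/2024:11:07:00
2. Find RESUME event for notification-service: 19/Dec/2024:11:09:50
3. Calculate duration: 19/Dec/2024:11:09:50 - 19/Dec/2024:11:07:00 = 170 seconds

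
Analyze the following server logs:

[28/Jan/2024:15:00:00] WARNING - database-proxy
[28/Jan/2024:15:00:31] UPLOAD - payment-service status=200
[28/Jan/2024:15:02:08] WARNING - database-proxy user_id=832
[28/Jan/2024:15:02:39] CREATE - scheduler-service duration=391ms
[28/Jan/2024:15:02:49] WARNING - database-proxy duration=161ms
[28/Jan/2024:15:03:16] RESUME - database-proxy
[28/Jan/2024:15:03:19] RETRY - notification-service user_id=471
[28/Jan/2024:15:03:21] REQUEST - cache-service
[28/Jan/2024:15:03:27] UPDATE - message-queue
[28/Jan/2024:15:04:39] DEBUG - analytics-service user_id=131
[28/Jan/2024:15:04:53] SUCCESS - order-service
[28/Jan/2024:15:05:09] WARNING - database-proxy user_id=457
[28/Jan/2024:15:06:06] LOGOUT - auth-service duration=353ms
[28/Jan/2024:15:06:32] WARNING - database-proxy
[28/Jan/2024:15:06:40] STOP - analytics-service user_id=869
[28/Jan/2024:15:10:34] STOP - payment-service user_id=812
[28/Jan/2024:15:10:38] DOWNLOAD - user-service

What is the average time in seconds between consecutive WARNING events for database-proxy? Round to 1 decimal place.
98.0

To calculate average interval:

1. Find all WARNING events for database-proxy in order
2. Calculate time gaps between consecutive events
3. Compute mean of gaps: 392 / 4 = 98.0 seconds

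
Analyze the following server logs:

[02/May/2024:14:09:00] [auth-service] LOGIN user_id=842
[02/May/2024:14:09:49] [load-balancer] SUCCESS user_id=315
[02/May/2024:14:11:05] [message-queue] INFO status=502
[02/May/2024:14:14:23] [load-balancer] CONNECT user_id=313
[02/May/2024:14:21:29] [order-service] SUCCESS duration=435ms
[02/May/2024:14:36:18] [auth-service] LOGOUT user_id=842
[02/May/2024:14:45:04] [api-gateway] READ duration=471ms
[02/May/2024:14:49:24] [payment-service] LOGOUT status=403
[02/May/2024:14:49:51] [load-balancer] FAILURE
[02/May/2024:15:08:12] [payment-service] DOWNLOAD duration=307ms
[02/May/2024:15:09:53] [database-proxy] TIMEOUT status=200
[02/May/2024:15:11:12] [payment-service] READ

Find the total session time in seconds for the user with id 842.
1638

To calculate session duration:

1. Find LOGIN event for user_id=842: 02/May/2024:14:09:00
2. Find LOGOUT event for user_id=842: 02/May/2024:14:36:18
3. Session duration: 02/May/2024:14:36:18 - 02/May/2024:14:09:00 = 1638 seconds (27 minutes)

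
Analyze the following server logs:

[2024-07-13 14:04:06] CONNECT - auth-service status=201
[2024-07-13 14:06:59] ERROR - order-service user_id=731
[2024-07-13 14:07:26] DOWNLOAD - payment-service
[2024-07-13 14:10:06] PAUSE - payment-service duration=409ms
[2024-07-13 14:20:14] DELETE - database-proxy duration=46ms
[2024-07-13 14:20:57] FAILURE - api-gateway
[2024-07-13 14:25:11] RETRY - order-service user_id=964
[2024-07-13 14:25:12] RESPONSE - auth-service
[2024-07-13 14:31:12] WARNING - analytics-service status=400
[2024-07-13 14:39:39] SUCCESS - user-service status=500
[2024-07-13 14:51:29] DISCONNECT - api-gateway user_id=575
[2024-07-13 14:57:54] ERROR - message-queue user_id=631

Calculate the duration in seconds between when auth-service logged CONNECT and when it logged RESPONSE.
1266

To find the time between events:

1. Locate the first CONNECT event for auth-service: 2024-07-13 14:04:06
2. Locate the first RESPONSE event for auth-service: 2024-07-13 14:25:12
3. Calculate the difference: 2024-07-13 14:25:12 - 2024-07-13 14:04:06 = 1266 seconds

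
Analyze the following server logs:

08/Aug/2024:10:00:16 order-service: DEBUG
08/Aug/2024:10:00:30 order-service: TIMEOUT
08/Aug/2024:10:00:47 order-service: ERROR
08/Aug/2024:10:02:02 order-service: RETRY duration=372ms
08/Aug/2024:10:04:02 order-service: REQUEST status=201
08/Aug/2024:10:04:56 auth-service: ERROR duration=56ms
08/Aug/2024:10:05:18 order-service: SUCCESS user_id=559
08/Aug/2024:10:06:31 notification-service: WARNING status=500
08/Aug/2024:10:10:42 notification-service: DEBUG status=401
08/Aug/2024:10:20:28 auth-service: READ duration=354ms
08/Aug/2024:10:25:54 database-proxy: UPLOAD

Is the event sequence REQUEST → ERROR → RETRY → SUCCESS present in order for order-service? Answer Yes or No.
No

To verify sequence order:

1. Find all events in sequence REQUEST → ERROR → RETRY → SUCCESS for order-service
2. Extract their timestamps
3. Check if timestamps are in ascending order
4. Result: No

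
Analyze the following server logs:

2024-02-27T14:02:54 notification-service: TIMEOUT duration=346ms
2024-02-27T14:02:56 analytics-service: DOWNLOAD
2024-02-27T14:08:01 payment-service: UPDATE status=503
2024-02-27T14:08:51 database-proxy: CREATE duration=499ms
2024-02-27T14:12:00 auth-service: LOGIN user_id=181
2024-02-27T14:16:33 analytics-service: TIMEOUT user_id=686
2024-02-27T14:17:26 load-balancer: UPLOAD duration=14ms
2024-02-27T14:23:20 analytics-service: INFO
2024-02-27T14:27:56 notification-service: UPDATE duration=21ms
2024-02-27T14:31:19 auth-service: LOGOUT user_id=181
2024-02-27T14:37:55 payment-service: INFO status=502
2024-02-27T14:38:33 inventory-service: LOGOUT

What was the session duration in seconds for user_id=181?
1159

To calculate session duration:

1. Find LOGIN event for user_id=181: 2024-02-27T14:12:00
2. Find LOGOUT event for user_id=181: 2024-02-27T14:31:19
3. Session duration: 2024-02-27T14:31:19 - 2024-02-27T14:12:00 = 1159 seconds (19 minutes)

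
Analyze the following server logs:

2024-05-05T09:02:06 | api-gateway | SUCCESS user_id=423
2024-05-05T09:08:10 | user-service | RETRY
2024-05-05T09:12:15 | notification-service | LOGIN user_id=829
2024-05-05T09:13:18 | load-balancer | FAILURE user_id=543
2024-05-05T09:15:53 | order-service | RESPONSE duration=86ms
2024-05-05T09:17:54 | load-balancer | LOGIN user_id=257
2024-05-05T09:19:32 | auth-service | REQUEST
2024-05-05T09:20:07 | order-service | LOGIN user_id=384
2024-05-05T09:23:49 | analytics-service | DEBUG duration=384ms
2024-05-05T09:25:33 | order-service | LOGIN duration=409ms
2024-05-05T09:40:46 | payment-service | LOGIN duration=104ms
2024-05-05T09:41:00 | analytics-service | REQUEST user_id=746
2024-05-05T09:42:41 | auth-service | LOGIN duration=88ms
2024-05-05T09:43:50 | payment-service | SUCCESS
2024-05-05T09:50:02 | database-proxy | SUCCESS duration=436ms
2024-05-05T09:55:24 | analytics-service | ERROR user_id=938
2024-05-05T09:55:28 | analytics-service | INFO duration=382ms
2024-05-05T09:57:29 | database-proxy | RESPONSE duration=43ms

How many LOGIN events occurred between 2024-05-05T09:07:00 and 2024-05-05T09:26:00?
4

To count events in the time window:

1. Window boundaries: 2024-05-05T09:07:00 to 2024-05-05T09:26:00
2. Filter for LOGIN events within this window
3. Count matching events: 4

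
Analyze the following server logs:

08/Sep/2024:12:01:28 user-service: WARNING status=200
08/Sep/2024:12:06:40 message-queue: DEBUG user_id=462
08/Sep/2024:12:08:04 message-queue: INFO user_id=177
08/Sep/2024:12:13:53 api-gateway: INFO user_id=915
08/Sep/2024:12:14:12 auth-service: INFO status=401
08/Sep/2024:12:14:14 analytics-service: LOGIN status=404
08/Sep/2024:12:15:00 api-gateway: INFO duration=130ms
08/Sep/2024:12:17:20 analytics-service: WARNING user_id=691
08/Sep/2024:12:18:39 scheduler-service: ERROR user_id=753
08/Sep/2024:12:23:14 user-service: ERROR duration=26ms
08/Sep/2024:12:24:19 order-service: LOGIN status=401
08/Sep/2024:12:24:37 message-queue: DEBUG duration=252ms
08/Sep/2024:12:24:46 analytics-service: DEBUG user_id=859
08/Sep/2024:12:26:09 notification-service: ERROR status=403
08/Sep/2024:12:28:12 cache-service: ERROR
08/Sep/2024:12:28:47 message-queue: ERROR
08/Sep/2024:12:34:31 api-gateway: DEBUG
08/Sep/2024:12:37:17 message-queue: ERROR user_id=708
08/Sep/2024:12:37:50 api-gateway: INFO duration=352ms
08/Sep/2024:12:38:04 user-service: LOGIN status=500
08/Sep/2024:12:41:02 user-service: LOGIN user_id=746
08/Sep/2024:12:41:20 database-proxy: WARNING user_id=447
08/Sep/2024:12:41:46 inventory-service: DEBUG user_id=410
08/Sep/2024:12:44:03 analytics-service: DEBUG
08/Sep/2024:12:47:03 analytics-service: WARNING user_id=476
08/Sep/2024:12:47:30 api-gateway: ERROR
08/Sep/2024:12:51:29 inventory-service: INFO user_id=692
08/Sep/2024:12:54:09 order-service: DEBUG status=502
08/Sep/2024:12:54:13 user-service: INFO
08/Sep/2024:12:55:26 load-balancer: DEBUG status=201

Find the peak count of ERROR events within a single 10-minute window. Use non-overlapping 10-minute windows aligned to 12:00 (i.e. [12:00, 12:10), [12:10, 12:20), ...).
4

To find the burst window:

1. Divide the log period into non-overlapping 10-minute windows starting at 12:00
2. Count ERROR events in each window
3. Find the window with maximum count
4. Maximum events in a window: 4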